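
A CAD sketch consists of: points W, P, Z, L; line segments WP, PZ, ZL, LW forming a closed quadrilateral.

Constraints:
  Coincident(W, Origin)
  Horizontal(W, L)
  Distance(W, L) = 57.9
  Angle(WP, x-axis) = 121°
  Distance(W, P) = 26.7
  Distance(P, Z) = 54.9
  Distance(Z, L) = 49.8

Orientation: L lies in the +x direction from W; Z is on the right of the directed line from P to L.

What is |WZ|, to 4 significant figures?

28.20

Checks: |PZ| = 54.90 ✓; |ZL| = 49.80 ✓.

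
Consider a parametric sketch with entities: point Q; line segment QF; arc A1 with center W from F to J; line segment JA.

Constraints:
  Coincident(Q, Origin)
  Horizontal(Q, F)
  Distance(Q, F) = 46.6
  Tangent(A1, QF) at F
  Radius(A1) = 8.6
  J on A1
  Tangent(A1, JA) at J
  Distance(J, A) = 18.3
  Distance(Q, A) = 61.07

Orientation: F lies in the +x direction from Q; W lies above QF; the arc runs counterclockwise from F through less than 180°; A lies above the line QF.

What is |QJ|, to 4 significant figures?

55.90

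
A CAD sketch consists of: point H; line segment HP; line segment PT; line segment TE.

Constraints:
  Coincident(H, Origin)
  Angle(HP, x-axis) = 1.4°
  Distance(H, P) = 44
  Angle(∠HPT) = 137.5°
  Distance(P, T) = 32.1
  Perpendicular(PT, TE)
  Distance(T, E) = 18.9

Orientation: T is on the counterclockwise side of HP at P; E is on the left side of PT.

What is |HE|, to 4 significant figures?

65.44

∠HPT = 137.5°, so PT runs at 1.4° + (180° − 137.5°) = 43.90° from the x-axis; with |PT| = 32.1, T = P + 32.1·(cos 43.90°, sin 43.90°) = (67.12, 23.33). PT is perpendicular to TE; with |TE| = 18.9 on the left of PT, E = T + 18.9·(-0.6934, 0.7206) = (54.01, 36.95). Then |HE| = |E − H| = 65.44.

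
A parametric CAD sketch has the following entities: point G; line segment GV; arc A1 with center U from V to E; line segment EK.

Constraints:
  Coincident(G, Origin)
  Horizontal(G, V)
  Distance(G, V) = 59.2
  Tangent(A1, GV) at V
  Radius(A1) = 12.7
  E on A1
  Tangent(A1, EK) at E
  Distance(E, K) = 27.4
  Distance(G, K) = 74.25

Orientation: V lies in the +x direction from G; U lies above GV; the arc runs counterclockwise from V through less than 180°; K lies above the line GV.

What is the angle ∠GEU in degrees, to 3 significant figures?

8.31°

Checks: |UE| = 12.70 ✓; ∠(UE, EK) = 90.00° ✓; |EK| = 27.40 ✓; |GK| = 74.25 ✓.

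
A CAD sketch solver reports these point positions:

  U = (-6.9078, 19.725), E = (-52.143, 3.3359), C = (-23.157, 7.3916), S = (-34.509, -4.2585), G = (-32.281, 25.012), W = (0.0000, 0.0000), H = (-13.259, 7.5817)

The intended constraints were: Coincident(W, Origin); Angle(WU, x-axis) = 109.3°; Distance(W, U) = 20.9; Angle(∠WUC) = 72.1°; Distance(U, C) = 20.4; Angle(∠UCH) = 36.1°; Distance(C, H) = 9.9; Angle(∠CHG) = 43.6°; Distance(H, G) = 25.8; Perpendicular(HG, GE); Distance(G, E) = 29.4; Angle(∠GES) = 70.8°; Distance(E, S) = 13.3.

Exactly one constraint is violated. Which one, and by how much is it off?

Distance(E, S) = 13.3 — off by 5.90.

W = (0.00, 0.00) ✓; WU at 109.3° ✓; |WU| = 20.90 ✓; ∠WUC = 72.10° ✓; |UC| = 20.40 ✓; ∠UCH = 36.10° ✓; |CH| = 9.900 ✓; ∠CHG = 43.60° ✓; |HG| = 25.80 ✓; ∠(HG, GE) = 90.00° ✓; |GE| = 29.40 ✓; ∠GES = 70.80° ✓; |ES| = 19.20 ✗.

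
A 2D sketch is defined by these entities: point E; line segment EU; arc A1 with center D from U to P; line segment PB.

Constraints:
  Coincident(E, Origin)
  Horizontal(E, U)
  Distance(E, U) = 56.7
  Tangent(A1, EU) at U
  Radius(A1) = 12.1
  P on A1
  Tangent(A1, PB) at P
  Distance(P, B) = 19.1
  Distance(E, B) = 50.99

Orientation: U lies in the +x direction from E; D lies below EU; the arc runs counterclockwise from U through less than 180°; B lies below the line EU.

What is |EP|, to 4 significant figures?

45.90

Checks: |DP| = 12.10 ✓; ∠(DP, PB) = 90.00° ✓; |PB| = 19.10 ✓; |EB| = 50.99 ✓.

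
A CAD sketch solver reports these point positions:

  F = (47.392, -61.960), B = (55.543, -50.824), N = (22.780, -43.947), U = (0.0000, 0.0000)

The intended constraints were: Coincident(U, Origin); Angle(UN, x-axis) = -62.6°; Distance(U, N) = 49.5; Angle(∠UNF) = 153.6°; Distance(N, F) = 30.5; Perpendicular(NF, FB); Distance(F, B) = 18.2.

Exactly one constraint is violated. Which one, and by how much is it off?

Distance(F, B) = 18.2 — off by 4.40.

U = (0.00, 0.00) ✓; UN at -62.60° ✓; |UN| = 49.50 ✓; ∠UNF = 153.6° ✓; |NF| = 30.50 ✓; ∠(NF, FB) = 90.00° ✓; |FB| = 13.80 ✗.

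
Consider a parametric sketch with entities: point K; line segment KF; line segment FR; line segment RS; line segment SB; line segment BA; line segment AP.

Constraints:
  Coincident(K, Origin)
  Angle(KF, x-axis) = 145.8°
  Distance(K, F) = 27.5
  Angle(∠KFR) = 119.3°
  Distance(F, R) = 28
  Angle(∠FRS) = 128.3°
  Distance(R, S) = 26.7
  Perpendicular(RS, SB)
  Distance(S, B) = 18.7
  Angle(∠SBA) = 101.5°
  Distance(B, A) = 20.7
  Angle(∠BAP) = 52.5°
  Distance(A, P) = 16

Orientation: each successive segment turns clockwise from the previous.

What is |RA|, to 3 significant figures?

23.7

RS is perpendicular to SB, so SB runs at -56.6°; with |SB| = 18.7, B = (12.2, 42.4). ∠SBA = 101.5° gives BA at -135° from the x-axis; with |BA| = 20.7, A = (-2.43, 27.8). Then |RA| = |A − R| = 23.7.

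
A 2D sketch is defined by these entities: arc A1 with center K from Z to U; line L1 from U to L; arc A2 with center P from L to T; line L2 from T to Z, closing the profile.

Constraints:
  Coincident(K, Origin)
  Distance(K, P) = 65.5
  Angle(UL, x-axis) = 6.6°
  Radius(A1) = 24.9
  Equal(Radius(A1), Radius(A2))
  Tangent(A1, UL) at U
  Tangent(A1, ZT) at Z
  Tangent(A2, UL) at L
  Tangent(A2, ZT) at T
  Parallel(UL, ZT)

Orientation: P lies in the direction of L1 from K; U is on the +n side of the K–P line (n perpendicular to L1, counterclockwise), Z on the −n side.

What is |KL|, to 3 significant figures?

70.1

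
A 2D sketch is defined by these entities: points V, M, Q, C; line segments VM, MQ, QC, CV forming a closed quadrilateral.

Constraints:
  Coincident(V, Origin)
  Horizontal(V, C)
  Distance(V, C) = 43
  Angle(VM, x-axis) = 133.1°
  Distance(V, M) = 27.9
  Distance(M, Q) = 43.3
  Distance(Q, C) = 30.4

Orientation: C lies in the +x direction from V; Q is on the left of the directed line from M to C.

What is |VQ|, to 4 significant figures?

33.88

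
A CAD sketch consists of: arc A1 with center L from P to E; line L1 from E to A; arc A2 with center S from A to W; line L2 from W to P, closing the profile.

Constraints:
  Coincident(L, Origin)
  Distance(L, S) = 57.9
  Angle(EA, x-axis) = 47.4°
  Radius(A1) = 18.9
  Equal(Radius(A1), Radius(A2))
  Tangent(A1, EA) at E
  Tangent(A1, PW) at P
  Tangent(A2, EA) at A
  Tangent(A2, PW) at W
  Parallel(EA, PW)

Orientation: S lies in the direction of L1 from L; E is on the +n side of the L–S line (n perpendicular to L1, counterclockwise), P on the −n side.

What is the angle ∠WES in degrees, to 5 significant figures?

15.061°

The slot axis is L1's direction at 47.4°, so u = (cos 47.4°, sin 47.4°) = (0.67688, 0.73610) and n = (−sin 47.4°, cos 47.4°) = (-0.73610, 0.67688). L is at the origin and S lies 57.9 along u from L, so S = 57.9·u = (39.191, 42.620). Tangency of A1 to both parallel lines with radius 18.9 puts E and P at L ± 18.9·n: E = (-13.912, 12.793), P = (13.912, -12.793). Equal radii place A and W the same way about S: A = S + 18.9·n = (25.279, 55.413), W = S − 18.9·n = (53.103, 29.827). Then cos ∠WES = EW·ES / (|EW||ES|), giving 15.061°.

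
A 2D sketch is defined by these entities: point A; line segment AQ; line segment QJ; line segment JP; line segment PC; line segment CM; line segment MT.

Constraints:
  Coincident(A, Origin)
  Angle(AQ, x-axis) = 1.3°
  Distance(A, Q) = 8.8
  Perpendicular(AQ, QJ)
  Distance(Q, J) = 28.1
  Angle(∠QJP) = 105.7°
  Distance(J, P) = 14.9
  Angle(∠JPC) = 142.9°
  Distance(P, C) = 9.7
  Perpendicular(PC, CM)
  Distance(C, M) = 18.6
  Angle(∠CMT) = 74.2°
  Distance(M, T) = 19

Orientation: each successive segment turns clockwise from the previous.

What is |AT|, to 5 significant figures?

23.918

A is at the origin; AQ runs at 1.3° with length 8.8, so Q = (8.7977, 0.19965). AQ is perpendicular to QJ, so QJ runs at -88.700°; with |QJ| = 28.1, J = (9.4352, -27.893). ∠QJP = 105.7° gives JP at -163.00° from the x-axis; with |JP| = 14.9, P = (-4.8137, -32.249). ∠JPC = 142.9° gives PC at 159.90° from the x-axis; with |PC| = 9.7, C = (-13.923, -28.916). PC is perpendicular to CM, so CM runs at 69.900°; with |CM| = 18.6, M = (-7.5308, -11.449). ∠CMT = 74.2° gives MT at -35.900° from the x-axis; with |MT| = 19.0, T = (7.8600, -22.590). Then |AT| = |T − A| = 23.918.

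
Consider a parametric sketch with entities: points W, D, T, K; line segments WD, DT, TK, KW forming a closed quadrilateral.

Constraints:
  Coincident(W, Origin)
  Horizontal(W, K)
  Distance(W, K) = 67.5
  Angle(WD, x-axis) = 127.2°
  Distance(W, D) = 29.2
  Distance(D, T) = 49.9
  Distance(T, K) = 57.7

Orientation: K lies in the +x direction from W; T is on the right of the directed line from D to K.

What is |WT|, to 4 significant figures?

20.70

W is at the origin; WK is horizontal with |WK| = 67.5 and K in +x, so K = (67.5, 0). WD runs at 127.2° with |WD| = 29.2, so D = (-17.65, 23.26). T is determined by |DT| = 49.9 and |TK| = 57.7 together: it lies at the intersection of circle(D, 49.9) and circle(K, 57.7). With |DK| = 88.27, the foot of the radical line on DK is 39.38 from D and the perpendicular offset is √(49.9² − 39.38²) = 30.64. Taking the right-of-DK solution: T = (12.26, -16.68).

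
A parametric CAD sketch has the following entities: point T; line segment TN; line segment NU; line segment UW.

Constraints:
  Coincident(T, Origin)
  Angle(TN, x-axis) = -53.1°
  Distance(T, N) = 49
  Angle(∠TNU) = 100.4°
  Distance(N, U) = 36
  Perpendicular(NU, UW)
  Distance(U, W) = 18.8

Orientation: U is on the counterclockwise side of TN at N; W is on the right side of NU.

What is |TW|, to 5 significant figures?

80.619

T is at the origin; TN runs at -53.1° with length 49.0, so N = 49.0·(cos -53.1°, sin -53.1°) = (29.421, -39.185). ∠TNU = 100.4°, so NU runs at -53.1° + (180° − 100.4°) = 26.500° from the x-axis; with |NU| = 36.0, U = N + 36.0·(cos 26.500°, sin 26.500°) = (61.638, -23.121). The perpendicularity gives UW at right angles to NU; with |UW| = 18.8 on the right of NU, W = U + 18.8·(0.44620, -0.89493) = (70.027, -39.946). Then |TW| = |W − T| = 80.619.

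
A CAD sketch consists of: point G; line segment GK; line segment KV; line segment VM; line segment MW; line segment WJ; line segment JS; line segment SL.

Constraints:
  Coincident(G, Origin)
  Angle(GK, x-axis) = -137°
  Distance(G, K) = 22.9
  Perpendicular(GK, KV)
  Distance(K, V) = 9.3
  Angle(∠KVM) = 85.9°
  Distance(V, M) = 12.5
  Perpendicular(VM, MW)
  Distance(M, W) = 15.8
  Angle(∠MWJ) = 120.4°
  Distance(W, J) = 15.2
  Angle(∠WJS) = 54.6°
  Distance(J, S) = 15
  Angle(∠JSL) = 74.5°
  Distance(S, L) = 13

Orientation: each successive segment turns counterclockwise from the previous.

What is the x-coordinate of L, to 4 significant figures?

-11.24

∠WJS = 54.6° gives JS at -37.90° from the x-axis; with |JS| = 15.0, S = (-16.19, -16.09). ∠JSL = 74.5° gives SL at 67.60° from the x-axis; with |SL| = 13.0, L = (-11.24, -4.070). So L.x = -11.24.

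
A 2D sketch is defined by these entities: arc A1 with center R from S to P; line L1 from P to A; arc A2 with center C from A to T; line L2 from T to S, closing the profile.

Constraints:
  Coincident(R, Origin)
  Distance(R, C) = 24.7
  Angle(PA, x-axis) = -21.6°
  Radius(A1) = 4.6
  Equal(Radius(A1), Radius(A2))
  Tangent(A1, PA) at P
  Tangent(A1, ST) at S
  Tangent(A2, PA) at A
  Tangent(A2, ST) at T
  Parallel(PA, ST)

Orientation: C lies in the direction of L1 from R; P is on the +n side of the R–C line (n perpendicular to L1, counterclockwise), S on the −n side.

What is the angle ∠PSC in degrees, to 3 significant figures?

79.5°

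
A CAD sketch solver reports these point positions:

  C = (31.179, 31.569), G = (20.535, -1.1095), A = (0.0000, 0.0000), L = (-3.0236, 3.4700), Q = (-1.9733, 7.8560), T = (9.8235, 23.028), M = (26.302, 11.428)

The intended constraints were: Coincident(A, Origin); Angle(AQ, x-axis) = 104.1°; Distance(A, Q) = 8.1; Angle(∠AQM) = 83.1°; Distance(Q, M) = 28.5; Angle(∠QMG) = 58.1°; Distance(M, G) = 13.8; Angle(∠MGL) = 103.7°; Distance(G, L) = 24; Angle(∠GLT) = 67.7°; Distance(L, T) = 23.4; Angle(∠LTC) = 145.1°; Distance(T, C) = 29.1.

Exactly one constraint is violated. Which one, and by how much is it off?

Distance(T, C) = 29.1 — off by 6.10.

A = (0.00, 0.00) ✓; AQ at 104.1° ✓; |AQ| = 8.100 ✓; ∠AQM = 83.10° ✓; |QM| = 28.50 ✓; ∠QMG = 58.10° ✓; |MG| = 13.80 ✓; ∠MGL = 103.7° ✓; |GL| = 24.00 ✓; ∠GLT = 67.70° ✓; |LT| = 23.40 ✓; ∠LTC = 145.1° ✓; |TC| = 23.00 ✗.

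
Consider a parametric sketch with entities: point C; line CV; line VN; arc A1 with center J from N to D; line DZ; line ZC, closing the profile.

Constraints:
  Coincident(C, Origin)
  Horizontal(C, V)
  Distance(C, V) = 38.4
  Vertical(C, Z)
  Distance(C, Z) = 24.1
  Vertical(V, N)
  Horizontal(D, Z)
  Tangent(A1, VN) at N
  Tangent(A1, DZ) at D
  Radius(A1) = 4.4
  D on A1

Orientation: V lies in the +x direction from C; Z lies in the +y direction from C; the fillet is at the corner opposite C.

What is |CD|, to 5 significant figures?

41.675

C is at the origin; CV is horizontal with |CV| = 38.4 and V on the +x side, so V = (38.400, 0.0000). CZ is vertical with |CZ| = 24.1 and Z on the +y side, so Z = (0.0000, 24.100). The virtual corner opposite C is at (38.400, 24.100). Tangency of A1 to VN means the radius JN is perpendicular to VN and the tangent condition forces JD to be normal to DZ, with radius 4.4, so the center J sits 4.4 in from both sides at J = (34.000, 19.700). That places the tangent points at N = (38.400, 19.700) on VN and D = (34.000, 24.100) on DZ. Then |CD| = |D − C| = 41.675.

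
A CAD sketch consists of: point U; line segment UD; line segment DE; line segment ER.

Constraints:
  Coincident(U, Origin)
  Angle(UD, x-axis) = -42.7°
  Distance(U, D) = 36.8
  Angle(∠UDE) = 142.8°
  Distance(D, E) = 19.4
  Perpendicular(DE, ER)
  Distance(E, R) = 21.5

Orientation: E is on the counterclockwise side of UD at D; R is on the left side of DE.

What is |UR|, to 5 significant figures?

48.718

∠UDE = 142.8°, so DE runs at -42.7° + (180° − 142.8°) = -5.5000° from the x-axis; with |DE| = 19.4, E = D + 19.4·(cos -5.5000°, sin -5.5000°) = (46.356, -26.816). DE is perpendicular to ER; with |ER| = 21.5 on the left of DE, R = E + 21.5·(0.095846, 0.99540) = (48.416, -5.4147). Then |UR| = |R − U| = 48.718.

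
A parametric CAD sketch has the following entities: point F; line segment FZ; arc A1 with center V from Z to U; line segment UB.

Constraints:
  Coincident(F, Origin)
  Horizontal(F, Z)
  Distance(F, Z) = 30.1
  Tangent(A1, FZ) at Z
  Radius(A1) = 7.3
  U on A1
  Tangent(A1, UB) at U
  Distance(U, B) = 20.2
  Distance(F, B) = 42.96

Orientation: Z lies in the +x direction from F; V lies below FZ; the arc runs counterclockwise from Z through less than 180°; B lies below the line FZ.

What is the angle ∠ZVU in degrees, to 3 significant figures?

115°

Checks: |VU| = 7.300 ✓; ∠(VU, UB) = 90.00° ✓; |UB| = 20.20 ✓; |FB| = 42.96 ✓.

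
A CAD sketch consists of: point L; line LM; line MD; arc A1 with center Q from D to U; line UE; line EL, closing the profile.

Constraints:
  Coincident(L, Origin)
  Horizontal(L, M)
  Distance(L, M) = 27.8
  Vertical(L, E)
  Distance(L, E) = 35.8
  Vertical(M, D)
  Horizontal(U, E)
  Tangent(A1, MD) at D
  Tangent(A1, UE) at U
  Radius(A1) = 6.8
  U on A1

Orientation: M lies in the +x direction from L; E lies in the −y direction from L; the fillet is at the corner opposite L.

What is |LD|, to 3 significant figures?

40.2

L is at the origin; LM is horizontal with |LM| = 27.8 and M on the +x side, so M = (27.8, 0.00). L and E share the same x with |LE| = 35.8 and E on the −y side, so E = (0.00, -35.8). The virtual corner opposite L is at (27.8, -35.8). The tangent condition forces QD to be normal to MD and since A1 is tangent to UE there, QU ⟂ UE, with radius 6.8, so the center Q sits 6.8 in from both sides at Q = (21.0, -29.0). That places the tangent points at D = (27.8, -29.0) on MD and U = (21.0, -35.8) on UE. Then |LD| = |D − L| = 40.2.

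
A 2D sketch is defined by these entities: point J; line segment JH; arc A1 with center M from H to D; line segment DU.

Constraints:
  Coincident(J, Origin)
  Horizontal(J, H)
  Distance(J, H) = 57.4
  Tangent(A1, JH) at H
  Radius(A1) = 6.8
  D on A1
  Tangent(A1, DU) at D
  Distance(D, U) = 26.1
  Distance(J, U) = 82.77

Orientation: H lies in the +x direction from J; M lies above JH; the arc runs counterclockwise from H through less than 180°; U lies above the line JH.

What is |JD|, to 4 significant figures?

62.51

J is at the origin; JH is horizontal with |JH| = 57.4 and H on the +x side, so H = (57.40, 0.000). Tangency of A1 to JH means the radius MH is perpendicular to JH, so M = H + (0, 6.8) = (57.40, 6.800). Since MD ⟂ DU (tangency), |MU| = √(6.8² + 26.1²) = 26.97 regardless of where D sits on A1. So U lies on both circle(J, 82.77) and circle(M, 26.97); the above-JH intersection is U = (79.87, 21.72). D is the foot of the tangent from U: D = (62.47, 2.266).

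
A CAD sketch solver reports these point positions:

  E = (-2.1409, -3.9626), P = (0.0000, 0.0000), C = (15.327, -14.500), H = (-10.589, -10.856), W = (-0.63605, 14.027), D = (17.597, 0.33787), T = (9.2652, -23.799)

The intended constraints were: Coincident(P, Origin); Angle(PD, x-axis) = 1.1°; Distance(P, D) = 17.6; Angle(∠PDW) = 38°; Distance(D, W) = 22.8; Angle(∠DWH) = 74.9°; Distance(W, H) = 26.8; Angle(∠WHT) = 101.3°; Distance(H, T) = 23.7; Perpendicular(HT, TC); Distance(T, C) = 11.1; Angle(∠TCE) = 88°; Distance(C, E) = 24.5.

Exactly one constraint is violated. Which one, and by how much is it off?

Distance(C, E) = 24.5 — off by 4.10.

P = (0.00, 0.00) ✓; PD at 1.100° ✓; |PD| = 17.60 ✓; ∠PDW = 38.00° ✓; |DW| = 22.80 ✓; ∠DWH = 74.90° ✓; |WH| = 26.80 ✓; ∠WHT = 101.3° ✓; |HT| = 23.70 ✓; ∠(HT, TC) = 90.00° ✓; |TC| = 11.10 ✓; ∠TCE = 88.00° ✓; |CE| = 20.40 ✗.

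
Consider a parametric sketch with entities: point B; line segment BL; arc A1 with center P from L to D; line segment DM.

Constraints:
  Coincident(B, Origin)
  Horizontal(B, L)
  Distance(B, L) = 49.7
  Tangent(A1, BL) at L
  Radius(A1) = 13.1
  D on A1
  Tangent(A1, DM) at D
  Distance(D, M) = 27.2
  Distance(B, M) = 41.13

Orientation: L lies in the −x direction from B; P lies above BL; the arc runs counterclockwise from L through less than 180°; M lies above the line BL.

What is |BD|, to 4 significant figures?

38.63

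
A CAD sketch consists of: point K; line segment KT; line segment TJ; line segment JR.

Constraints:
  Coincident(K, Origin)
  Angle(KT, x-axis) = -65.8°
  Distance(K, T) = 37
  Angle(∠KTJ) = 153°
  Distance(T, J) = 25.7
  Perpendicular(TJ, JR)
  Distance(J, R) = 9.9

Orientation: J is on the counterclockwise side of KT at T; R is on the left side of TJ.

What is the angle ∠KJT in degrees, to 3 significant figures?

16.0°

K is at the origin; KT runs at -65.8° with length 37.0, so T = 37.0·(cos -65.8°, sin -65.8°) = (15.2, -33.7). ∠KTJ = 153.0°, so TJ runs at -65.8° + (180° − 153.0°) = -38.8° from the x-axis; with |TJ| = 25.7, J = T + 25.7·(cos -38.8°, sin -38.8°) = (35.2, -49.9). Then cos ∠KJT = JK·JT / (|JK||JT|), giving 16.0°.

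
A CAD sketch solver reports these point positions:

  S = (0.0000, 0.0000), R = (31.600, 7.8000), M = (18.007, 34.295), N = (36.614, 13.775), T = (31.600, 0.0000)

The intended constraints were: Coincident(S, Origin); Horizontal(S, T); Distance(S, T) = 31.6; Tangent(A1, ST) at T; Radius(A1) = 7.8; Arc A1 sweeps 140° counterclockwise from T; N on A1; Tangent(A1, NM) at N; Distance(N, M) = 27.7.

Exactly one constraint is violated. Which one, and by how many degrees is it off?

Tangent(A1, NM) at N — off by 7.80°.

S = (0.00, 0.00) ✓; S.y = 0.00, T.y = 0.00 ✓; |ST| = 31.60 ✓; ∠(RT, TS) = 90.00° ✓; |RT| = 7.800 ✓; bearing(R→N) − bearing(R→T) = 140.0° ✓; |RN| = 7.800 ✓; ∠(RN, NM) = 97.80° ✗; |NM| = 27.70 ✓.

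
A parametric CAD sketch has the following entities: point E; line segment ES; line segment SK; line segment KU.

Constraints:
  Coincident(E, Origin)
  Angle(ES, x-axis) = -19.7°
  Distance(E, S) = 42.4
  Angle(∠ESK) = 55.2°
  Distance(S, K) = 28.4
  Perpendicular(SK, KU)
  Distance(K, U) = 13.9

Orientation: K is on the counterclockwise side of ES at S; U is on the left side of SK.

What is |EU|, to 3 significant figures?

21.3

E is at the origin; ES runs at -19.7° with length 42.4, so S = 42.4·(cos -19.7°, sin -19.7°) = (39.9, -14.3). ∠ESK = 55.2°, so SK runs at -19.7° + (180° − 55.2°) = 105° from the x-axis; with |SK| = 28.4, K = S + 28.4·(cos 105°, sin 105°) = (32.5, 13.1). The perpendicularity gives KU at right angles to SK; with |KU| = 13.9 on the left of SK, U = K + 13.9·(-0.965, -0.261) = (19.1, 9.51). Then |EU| = |U − E| = 21.3.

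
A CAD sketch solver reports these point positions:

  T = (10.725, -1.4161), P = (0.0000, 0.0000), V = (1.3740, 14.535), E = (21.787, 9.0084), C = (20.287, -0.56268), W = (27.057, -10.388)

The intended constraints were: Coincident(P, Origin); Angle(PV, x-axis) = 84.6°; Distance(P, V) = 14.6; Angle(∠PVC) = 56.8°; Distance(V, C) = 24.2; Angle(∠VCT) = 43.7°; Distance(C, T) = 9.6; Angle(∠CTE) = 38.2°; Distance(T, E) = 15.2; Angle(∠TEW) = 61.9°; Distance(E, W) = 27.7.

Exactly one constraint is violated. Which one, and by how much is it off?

Distance(E, W) = 27.7 — off by 7.60.

P = (0.00, 0.00) ✓; PV at 84.60° ✓; |PV| = 14.60 ✓; ∠PVC = 56.80° ✓; |VC| = 24.20 ✓; ∠VCT = 43.70° ✓; |CT| = 9.600 ✓; ∠CTE = 38.20° ✓; |TE| = 15.20 ✓; ∠TEW = 61.90° ✓; |EW| = 20.10 ✗.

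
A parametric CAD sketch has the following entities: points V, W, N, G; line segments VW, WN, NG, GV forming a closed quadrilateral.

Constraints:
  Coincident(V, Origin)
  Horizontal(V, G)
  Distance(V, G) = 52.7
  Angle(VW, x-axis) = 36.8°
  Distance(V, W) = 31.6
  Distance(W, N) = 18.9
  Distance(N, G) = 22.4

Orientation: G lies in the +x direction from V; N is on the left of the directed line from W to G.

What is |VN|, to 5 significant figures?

48.732

Checks: |WN| = 18.90 ✓; |NG| = 22.40 ✓.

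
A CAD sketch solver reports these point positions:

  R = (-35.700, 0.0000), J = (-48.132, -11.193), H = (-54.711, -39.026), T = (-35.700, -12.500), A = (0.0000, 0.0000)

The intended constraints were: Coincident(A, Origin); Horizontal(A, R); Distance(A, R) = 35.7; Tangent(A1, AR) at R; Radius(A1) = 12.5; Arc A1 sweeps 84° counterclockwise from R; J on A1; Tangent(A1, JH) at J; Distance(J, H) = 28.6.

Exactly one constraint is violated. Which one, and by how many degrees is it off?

Tangent(A1, JH) at J — off by 7.30°.

A = (0.00, 0.00) ✓; A.y = 0.00, R.y = 0.00 ✓; |AR| = 35.70 ✓; ∠(TR, RA) = 90.00° ✓; |TR| = 12.50 ✓; bearing(T→J) − bearing(T→R) = 84.00° ✓; |TJ| = 12.50 ✓; ∠(TJ, JH) = 97.30° ✗; |JH| = 28.60 ✓.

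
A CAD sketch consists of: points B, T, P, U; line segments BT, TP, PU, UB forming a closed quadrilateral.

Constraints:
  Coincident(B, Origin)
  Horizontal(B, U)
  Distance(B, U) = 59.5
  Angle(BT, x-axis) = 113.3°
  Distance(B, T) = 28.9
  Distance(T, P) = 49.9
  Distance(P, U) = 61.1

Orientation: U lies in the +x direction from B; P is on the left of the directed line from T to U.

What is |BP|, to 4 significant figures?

61.74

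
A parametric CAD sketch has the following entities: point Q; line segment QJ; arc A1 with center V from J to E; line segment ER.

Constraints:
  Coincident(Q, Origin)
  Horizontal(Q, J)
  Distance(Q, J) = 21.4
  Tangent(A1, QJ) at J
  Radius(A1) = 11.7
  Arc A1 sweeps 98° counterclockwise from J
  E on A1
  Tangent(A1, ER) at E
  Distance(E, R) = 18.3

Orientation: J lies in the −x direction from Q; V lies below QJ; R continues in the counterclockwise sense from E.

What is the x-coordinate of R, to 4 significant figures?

-30.44

Q is at the origin; Q and J share the same y with |QJ| = 21.4 and J on the −x side, so J = (-21.40, 0.000). Tangency of A1 to QJ means the radius VJ is perpendicular to QJ, so V = J + (0, -11.7) = (-21.40, -11.70). On A1, J sits at bearing 90° from V; a 98° counterclockwise sweep puts E at bearing 188°, so E = V + 11.7·(cos 188°, sin 188°) = (-32.99, -13.33). A1 meets ER tangentially, so VE is at right angles to ER, so ER runs along (−sin 188°, cos 188°); with |ER| = 18.3, R = (-30.44, -31.45). So R.x = -30.44.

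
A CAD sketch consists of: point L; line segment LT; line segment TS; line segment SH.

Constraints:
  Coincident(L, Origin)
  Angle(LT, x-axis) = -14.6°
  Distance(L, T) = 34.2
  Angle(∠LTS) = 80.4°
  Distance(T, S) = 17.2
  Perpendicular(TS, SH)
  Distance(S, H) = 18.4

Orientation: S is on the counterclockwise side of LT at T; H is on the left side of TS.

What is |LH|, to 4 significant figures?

19.15

L is at the origin; LT runs at -14.6° with length 34.2, so T = 34.2·(cos -14.6°, sin -14.6°) = (33.10, -8.621). ∠LTS = 80.4°, so TS runs at -14.6° + (180° − 80.4°) = 85.00° from the x-axis; with |TS| = 17.2, S = T + 17.2·(cos 85.00°, sin 85.00°) = (34.59, 8.514). TS ⟂ SH; with |SH| = 18.4 on the left of TS, H = S + 18.4·(-0.9962, 0.08716) = (16.26, 10.12). Then |LH| = |H − L| = 19.15.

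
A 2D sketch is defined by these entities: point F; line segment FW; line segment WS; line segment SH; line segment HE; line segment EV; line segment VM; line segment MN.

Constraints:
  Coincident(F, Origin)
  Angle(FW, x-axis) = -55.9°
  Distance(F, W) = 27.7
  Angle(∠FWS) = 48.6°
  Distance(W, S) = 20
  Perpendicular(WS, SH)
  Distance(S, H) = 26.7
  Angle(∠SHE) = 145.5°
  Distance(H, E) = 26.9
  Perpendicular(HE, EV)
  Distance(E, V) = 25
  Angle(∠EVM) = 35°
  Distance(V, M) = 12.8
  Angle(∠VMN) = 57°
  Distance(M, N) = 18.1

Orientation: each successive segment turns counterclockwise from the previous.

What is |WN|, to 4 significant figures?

51.47

F is at the origin; FW runs at -55.9° with length 27.7, so W = (15.53, -22.94). ∠FWS = 48.6° gives WS at 75.50° from the x-axis; with |WS| = 20.0, S = (20.54, -3.574). WS ⟂ SH, so SH runs at 165.5°; with |SH| = 26.7, H = (-5.312, 3.111). ∠SHE = 145.5° gives HE at -160.0° from the x-axis; with |HE| = 26.9, E = (-30.59, -6.090). HE is perpendicular to EV, so EV runs at -70.00°; with |EV| = 25.0, V = (-22.04, -29.58). ∠EVM = 35.0° gives VM at 75.00° from the x-axis; with |VM| = 12.8, M = (-18.73, -17.22). ∠VMN = 57.0° gives MN at -162.0° from the x-axis; with |MN| = 18.1, N = (-35.94, -22.81). Then |WN| = |N − W| = 51.47.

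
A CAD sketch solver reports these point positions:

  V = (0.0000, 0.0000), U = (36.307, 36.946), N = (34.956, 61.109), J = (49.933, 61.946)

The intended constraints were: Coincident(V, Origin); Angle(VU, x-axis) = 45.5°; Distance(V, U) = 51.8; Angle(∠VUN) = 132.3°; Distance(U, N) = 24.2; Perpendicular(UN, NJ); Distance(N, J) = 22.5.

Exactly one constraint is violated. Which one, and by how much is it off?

Distance(N, J) = 22.5 — off by 7.50.

V = (0.00, 0.00) ✓; VU at 45.50° ✓; |VU| = 51.80 ✓; ∠VUN = 132.3° ✓; |UN| = 24.20 ✓; ∠(UN, NJ) = 90.00° ✓; |NJ| = 15.00 ✗.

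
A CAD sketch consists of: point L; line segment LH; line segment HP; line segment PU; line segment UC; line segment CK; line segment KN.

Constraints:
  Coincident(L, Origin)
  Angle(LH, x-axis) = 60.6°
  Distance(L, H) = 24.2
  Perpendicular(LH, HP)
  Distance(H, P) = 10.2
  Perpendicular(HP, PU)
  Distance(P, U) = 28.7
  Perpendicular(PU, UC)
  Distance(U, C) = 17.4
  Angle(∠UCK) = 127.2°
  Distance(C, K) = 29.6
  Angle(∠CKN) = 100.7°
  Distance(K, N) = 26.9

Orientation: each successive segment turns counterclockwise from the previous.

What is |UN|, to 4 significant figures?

46.83

L is at the origin; LH runs at 60.6° with length 24.2, so H = (11.88, 21.08). LH ⟂ HP, so HP runs at 150.6°; with |HP| = 10.2, P = (2.993, 26.09). HP is perpendicular to PU, so PU runs at -119.4°; with |PU| = 28.7, U = (-11.10, 1.087). PU is perpendicular to UC, so UC runs at -29.40°; with |UC| = 17.4, C = (4.064, -7.455). ∠UCK = 127.2° gives CK at 23.40° from the x-axis; with |CK| = 29.6, K = (31.23, 4.301). ∠CKN = 100.7° gives KN at 102.7° from the x-axis; with |KN| = 26.9, N = (25.32, 30.54). Then |UN| = |N − U| = 46.83.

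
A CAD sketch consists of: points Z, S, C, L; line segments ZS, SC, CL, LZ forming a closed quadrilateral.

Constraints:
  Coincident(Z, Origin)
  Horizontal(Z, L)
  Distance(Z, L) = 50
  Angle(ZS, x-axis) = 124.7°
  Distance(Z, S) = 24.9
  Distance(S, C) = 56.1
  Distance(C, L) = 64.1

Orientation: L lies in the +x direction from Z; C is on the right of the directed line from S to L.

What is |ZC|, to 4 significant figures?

34.90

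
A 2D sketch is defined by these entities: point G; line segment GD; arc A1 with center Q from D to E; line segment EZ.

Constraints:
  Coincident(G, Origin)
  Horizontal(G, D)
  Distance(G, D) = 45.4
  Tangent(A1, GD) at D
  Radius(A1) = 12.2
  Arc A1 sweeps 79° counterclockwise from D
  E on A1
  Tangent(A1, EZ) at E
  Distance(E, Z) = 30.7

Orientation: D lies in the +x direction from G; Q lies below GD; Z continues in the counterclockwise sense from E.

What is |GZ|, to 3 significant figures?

48.6

On A1, D sits at bearing 90° from Q; a 79° counterclockwise sweep puts E at bearing 169°, so E = Q + 12.2·(cos 169°, sin 169°) = (33.4, -9.87). Tangency of A1 to EZ means the radius QE is perpendicular to EZ, so EZ runs along (−sin 169°, cos 169°); with |EZ| = 30.7, Z = (27.6, -40.0). Then |GZ| = |Z − G| = 48.6.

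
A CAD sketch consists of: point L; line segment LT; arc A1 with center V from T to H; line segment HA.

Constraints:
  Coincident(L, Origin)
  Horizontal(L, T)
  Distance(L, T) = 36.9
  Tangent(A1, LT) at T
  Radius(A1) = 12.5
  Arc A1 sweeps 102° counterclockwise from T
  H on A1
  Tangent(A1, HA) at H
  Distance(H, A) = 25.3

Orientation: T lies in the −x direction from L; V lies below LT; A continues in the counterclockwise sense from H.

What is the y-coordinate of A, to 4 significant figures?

-39.85

L is at the origin; L and T share the same y with |LT| = 36.9 and T on the −x side, so T = (-36.90, 0.000). Since A1 is tangent to LT there, VT ⟂ LT, so V = T + (0, -12.5) = (-36.90, -12.50). On A1, T sits at bearing 90° from V; a 102° counterclockwise sweep puts H at bearing 192°, so H = V + 12.5·(cos 192°, sin 192°) = (-49.13, -15.10). Since A1 is tangent to HA there, VH ⟂ HA, so HA runs along (−sin 192°, cos 192°); with |HA| = 25.3, A = (-43.87, -39.85). So A.y = -39.85.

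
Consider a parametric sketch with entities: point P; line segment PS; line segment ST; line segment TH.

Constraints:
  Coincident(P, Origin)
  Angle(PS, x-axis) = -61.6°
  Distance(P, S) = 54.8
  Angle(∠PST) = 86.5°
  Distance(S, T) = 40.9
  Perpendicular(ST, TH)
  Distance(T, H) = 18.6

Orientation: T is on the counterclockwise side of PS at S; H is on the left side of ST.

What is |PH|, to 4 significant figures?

52.09

P is at the origin; PS runs at -61.6° with length 54.8, so S = 54.8·(cos -61.6°, sin -61.6°) = (26.06, -48.20). ∠PST = 86.5°, so ST runs at -61.6° + (180° − 86.5°) = 31.90° from the x-axis; with |ST| = 40.9, T = S + 40.9·(cos 31.90°, sin 31.90°) = (60.79, -26.59). The perpendicularity gives TH at right angles to ST; with |TH| = 18.6 on the left of ST, H = T + 18.6·(-0.5284, 0.8490) = (50.96, -10.80). Then |PH| = |H − P| = 52.09.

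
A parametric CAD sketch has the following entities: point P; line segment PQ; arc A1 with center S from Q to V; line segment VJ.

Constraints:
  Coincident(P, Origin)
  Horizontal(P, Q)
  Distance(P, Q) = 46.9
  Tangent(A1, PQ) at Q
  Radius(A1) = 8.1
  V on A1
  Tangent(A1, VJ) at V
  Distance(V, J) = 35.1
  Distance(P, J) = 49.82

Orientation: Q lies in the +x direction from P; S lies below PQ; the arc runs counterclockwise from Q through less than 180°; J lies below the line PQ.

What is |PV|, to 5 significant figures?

39.537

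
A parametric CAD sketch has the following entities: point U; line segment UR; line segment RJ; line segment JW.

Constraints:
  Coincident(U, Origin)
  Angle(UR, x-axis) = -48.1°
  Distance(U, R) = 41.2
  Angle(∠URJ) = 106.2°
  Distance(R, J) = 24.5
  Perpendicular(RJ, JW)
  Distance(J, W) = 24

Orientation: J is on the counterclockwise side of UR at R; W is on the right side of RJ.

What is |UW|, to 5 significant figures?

73.048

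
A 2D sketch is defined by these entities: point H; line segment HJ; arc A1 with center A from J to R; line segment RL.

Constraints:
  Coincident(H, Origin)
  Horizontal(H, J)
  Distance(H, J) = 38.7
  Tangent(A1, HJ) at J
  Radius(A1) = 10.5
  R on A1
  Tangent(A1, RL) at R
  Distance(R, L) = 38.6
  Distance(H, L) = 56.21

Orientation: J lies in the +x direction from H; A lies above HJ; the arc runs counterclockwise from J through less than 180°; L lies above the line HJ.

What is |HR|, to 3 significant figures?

50.3

Checks: |AJ| = 10.50 ✓; |AR| = 10.50 ✓; ∠(AR, RL) = 90.00° ✓; |RL| = 38.60 ✓; |HL| = 56.21 ✓.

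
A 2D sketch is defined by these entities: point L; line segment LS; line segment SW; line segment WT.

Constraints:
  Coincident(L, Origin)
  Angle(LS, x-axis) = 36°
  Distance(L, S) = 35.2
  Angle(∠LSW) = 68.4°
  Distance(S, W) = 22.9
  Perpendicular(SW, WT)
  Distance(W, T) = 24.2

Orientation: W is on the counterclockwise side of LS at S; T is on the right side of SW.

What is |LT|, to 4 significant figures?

57.79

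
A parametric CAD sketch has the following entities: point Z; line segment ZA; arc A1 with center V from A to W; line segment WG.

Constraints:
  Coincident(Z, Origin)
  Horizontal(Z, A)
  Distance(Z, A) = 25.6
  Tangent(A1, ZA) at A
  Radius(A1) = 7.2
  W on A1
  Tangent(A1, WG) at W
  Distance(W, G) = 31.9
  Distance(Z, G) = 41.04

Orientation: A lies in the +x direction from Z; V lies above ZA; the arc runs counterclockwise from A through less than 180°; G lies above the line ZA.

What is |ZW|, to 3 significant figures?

33.6

Checks: |VW| = 7.200 ✓; ∠(VW, WG) = 90.00° ✓; |WG| = 31.90 ✓; |ZG| = 41.04 ✓.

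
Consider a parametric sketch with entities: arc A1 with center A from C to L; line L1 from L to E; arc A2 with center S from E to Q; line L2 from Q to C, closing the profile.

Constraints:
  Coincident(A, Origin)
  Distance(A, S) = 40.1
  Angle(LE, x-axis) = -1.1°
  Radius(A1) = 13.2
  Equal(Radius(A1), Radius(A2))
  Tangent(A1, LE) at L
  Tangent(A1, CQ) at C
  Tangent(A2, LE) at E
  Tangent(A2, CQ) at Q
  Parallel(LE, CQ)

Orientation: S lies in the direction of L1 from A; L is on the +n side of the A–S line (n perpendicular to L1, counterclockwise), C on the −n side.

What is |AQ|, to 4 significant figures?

42.22

The slot axis is L1's direction at -1.1°, so u = (cos -1.1°, sin -1.1°) = (0.9998, -0.01920) and n = (−sin -1.1°, cos -1.1°) = (0.01920, 0.9998). A is at the origin and S lies 40.1 along u from A, so S = 40.1·u = (40.09, -0.7698). Tangency of A1 to both parallel lines with radius 13.2 puts L and C at A ± 13.2·n: L = (0.2534, 13.20), C = (-0.2534, -13.20). Equal radii place E and Q the same way about S: E = S + 13.2·n = (40.35, 12.43), Q = S − 13.2·n = (39.84, -13.97). Then |AQ| = |Q − A| = 42.22.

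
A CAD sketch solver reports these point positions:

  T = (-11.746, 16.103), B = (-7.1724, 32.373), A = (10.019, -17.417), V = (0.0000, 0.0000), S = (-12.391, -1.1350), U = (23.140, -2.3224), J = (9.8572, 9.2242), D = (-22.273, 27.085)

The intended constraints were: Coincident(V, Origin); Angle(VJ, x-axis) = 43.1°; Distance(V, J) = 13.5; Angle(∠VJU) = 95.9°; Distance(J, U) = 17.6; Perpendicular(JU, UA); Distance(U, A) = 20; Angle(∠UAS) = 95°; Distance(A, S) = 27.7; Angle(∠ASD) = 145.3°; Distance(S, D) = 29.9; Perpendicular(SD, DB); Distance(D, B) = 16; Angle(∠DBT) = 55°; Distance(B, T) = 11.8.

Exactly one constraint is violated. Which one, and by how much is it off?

Distance(B, T) = 11.8 — off by 5.10.

V = (0.00, 0.00) ✓; VJ at 43.10° ✓; |VJ| = 13.50 ✓; ∠VJU = 95.90° ✓; |JU| = 17.60 ✓; ∠(JU, UA) = 90.00° ✓; |UA| = 20.00 ✓; ∠UAS = 95.00° ✓; |AS| = 27.70 ✓; ∠ASD = 145.3° ✓; |SD| = 29.90 ✓; ∠(SD, DB) = 90.00° ✓; |DB| = 16.00 ✓; ∠DBT = 55.00° ✓; |BT| = 16.90 ✗.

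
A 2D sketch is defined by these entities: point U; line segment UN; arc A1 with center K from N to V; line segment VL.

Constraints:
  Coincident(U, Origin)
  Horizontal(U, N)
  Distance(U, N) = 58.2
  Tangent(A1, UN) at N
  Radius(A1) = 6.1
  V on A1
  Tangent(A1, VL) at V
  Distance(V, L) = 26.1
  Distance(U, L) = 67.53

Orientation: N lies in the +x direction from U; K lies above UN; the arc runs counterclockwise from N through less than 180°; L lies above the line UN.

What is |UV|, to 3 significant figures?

64.6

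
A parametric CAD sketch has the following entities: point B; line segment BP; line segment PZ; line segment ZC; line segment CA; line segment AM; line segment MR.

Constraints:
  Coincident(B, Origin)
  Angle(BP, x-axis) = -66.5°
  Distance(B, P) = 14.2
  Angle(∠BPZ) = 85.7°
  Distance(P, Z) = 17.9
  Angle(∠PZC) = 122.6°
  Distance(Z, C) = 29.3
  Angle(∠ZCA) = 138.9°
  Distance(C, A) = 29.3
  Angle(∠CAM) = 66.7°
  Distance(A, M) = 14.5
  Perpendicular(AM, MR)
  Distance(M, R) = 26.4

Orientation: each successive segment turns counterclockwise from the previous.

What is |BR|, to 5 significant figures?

31.330

B is at the origin; BP runs at -66.5° with length 14.2, so P = (5.6622, -13.022). ∠BPZ = 85.7° gives PZ at 27.800° from the x-axis; with |PZ| = 17.9, Z = (21.496, -4.6739). ∠PZC = 122.6° gives ZC at 85.200° from the x-axis; with |ZC| = 29.3, C = (23.948, 24.523). ∠ZCA = 138.9° gives CA at 126.30° from the x-axis; with |CA| = 29.3, A = (6.6020, 48.137). ∠CAM = 66.7° gives AM at -120.40° from the x-axis; with |AM| = 14.5, M = (-0.73548, 35.631). The perpendicularity gives MR at right angles to AM, so MR runs at -30.400°; with |MR| = 26.4, R = (22.035, 22.271). Then |BR| = |R − B| = 31.330.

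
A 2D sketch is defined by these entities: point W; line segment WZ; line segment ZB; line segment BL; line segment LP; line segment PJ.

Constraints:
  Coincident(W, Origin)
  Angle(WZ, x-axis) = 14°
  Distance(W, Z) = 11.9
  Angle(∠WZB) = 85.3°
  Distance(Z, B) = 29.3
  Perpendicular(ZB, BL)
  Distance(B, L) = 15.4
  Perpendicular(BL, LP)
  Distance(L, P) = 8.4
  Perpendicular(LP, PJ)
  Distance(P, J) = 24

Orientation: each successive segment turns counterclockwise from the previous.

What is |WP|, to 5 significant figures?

20.237

W is at the origin; WZ runs at 14.0° with length 11.9, so Z = (11.547, 2.8789). ∠WZB = 85.3° gives ZB at 108.70° from the x-axis; with |ZB| = 29.3, B = (2.1526, 30.632). The perpendicularity gives BL at right angles to ZB, so BL runs at -161.30°; with |BL| = 15.4, L = (-12.434, 25.695). BL is perpendicular to LP, so LP runs at -71.300°; with |LP| = 8.4, P = (-9.7413, 17.738). Then |WP| = |P − W| = 20.237.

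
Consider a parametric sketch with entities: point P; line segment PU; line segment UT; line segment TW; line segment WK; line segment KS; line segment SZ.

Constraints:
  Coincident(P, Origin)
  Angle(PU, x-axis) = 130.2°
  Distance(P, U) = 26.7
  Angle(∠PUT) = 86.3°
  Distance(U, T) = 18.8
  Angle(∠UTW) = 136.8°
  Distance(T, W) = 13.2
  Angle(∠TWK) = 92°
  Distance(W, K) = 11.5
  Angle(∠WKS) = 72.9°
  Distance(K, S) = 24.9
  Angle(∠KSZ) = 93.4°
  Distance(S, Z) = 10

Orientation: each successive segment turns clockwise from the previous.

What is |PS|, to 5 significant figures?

30.740

∠TWK = 92.0° gives WK at -94.700° from the x-axis; with |WK| = 11.5, K = (10.046, 18.575). ∠WKS = 72.9° gives KS at 158.20° from the x-axis; with |KS| = 24.9, S = (-13.073, 27.822). Then |PS| = |S − P| = 30.740.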